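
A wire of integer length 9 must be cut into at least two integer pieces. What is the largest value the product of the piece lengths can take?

27

Let f[k] be the best product for length k (with at least one cut). For each first piece i, the rest contributes max(k−i, f[k−i]).
f[2] = 1×max(1,0) = 1×1 = 1
f[3] = 1×max(2,1) = 1×2 = 2
f[4] = 2×max(2,1) = 2×2 = 4
f[5] = 2×max(3,2) = 2×3 = 6
f[6] = 3×max(3,2) = 3×3 = 9
f[7] = 2×max(5,6) = 2×6 = 12
f[8] = 2×max(6,9) = 2×9 = 18
f[9] = 3×max(6,9) = 3×9 = 27
One optimal split: 3 + 3 + 3; product 3×3×3 = 27.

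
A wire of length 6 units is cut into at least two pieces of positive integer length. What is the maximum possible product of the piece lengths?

9

Let f[k] be the best product for length k (with at least one cut). For each first piece i, the rest contributes max(k−i, f[k−i]).
f[2] = 1×max(1,0) = 1×1 = 1
f[3] = max(1×2, 2×1) = 2
f[4] = max(1×3, 2×2, 3×1) = 4
f[5] = max(1×4, 2×3, 3×2, 4×1) = 6
f[6] = max(1×6, 2×4, 3×3, 4×2, 5×1) = 9
One optimal split: 3 + 3; product 3×3 = 9.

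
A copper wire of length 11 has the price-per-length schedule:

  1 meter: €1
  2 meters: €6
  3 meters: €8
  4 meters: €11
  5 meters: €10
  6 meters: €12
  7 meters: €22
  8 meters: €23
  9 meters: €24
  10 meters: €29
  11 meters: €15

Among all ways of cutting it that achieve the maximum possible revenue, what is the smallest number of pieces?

3

Build r[k] bottom-up: r[k] = max over allowed piece i of (p[i] + r[k−i]).
r[1] = 1
r[2] = 6
r[3] = 8
r[4] = 12  (first piece 2, then r[2]=6)
r[5] = 14  (first piece 2, then r[3]=8)
r[6] = 18  (first piece 2, then r[4]=12)
r[7] = 22
r[8] = 24  (first piece 2, then r[6]=18)
r[9] = 28  (first piece 2, then r[7]=22)
r[10] = 30  (first piece 2, then r[8]=24)
r[11] = 34  (first piece 2, then r[9]=28)
Maximum revenue is €34.
Now minimize piece count subject to staying optimal: for each k, pieces[k] = 1 + min over i with p[i]+r[k−i]=r[k] of pieces[k−i].
pieces[8] = 4
pieces[9] = 2
pieces[10] = 2
pieces[11] = 3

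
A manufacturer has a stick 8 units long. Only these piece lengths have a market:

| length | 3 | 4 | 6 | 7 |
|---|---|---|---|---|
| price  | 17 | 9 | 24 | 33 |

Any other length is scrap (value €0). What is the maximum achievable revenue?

34

Consider every possible first cut. best[k] is the best of p[i]+best[k−i] over all sellable i≤k.
best[1] = 0
best[2] = 0
best[3] = 17
best[4] = max(17+0, 9+0) = 17
best[5] = max(17+0, 9+0) = 17
best[6] = max(17+17, 9+0, 24+0) = 34
best[7] = max(17+17, 9+17, 24+0, 33+0) = 34
best[8] = max(17+17, 9+17, 24+0, 33+0) = 34
One optimal cutting: pieces 3 + 3 with 2 units of scrap → €34.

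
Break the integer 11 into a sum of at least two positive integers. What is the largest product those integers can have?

Let f[k] be the best product for length k (with at least one cut). For each first piece i, the rest contributes max(k−i, f[k−i]).
Small cases: f[2]=1, f[3]=2.
f[4] = max(1×3, 2×2, 3×1) = 4
f[5] = max(1×4, 2×3, 3×2, 4×1) = 6
f[6] = max(1×6, 2×4, 3×3, 4×2, 5×1) = 9
f[7] = max(1×9, 2×6, 3×4, 4×3, 5×2, 6×1) = 12
f[8] = max(1×12, 2×9, 3×6, …, 6×2, 7×1) = 18
f[9] = max(1×18, 2×12, 3×9, …, 7×2, 8×1) = 27
f[10] = max(1×27, 2×18, 3×12, …, 8×2, 9×1) = 36
f[11] = max(1×36, 2×27, 3×18, …, 9×2, 10×1) = 54
One optimal split: 3 + 3 + 3 + 2; product 3×3×3×2 = 54.

54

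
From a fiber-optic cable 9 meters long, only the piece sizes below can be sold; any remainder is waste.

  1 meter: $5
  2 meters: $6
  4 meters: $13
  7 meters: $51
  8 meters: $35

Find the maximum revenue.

Consider every possible first cut. r[k] is the best of p[i]+r[k−i] over all sellable i≤k.
r[1] = 5
r[2] = max(5+5, 6+0) = 10
r[3] = max(5+10, 6+5) = 15
r[4] = max(5+15, 6+10, 13+0) = 20
r[5] = max(5+20, 6+15, 13+5) = 25
r[6] = max(5+25, 6+20, 13+10) = 30
r[7] = max(5+30, 6+25, 13+15, 51+0) = 51
r[8] = max(5+51, 6+30, 13+20, 51+5, 35+0) = 56
r[9] = max(5+56, 6+51, 13+25, 51+10, 35+5) = 61
One optimal cutting: 7 + 1 + 1 → $61.

61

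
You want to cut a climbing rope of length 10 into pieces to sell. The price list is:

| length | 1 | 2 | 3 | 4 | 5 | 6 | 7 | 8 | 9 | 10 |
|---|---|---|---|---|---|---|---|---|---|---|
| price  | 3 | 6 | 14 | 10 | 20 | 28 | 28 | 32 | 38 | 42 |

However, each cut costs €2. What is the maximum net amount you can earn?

Consider every possible first cut. net[k] is the best of p[i]+net[k−i] over all sellable i≤k, charging 2 whenever i<k.
net[1] = 3
net[2] = 6
net[3] = 14
net[4] = 15  (first piece 1, then net[3]=14)
net[5] = 20
net[6] = 28
net[7] = 29  (first piece 1, then net[6]=28)
net[8] = 32  (first piece 2, then net[6]=28)
net[9] = 40  (first piece 3, then net[6]=28)
net[10] = 42
Best is to make no cuts and sell whole for €42.

42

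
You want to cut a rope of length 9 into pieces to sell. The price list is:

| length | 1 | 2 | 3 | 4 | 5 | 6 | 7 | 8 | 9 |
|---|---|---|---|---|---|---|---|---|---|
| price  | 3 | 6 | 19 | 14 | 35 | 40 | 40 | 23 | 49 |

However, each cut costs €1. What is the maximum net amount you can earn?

58

Build net[k] bottom-up: net[k] = max over allowed piece i of (p[i] + net[k−i]) − 1 per cut.
net[1] = 3
net[2] = 6
net[3] = 19
net[4] = 21  (first piece 1, then net[3]=19)
net[5] = 35
net[6] = 40
net[7] = 42  (first piece 1, then net[6]=40)
net[8] = 53  (first piece 3, then net[5]=35)
net[9] = 58  (first piece 3, then net[6]=40)
One optimal plan: pieces 6 + 3 (1 cut) → €59 − €1 = €58.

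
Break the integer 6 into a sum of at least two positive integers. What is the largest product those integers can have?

9

Let prod[k] be the best product for length k (with at least one cut). For each first piece i, the rest contributes max(k−i, prod[k−i]).
prod[2] = 1*max(1,0) = 1*1 = 1
prod[3] = max(1*2, 2*1) = 2
prod[4] = max(1*3, 2*2, 3*1) = 4
prod[5] = max(1*4, 2*3, 3*2, 4*1) = 6
prod[6] = max(1*6, 2*4, 3*3, 4*2, 5*1) = 9
One optimal split: 3 + 3; product 3*3 = 9.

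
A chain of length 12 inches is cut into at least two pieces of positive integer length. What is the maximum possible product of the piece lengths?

Define m[k] = max over 1≤i<k of i · max(k−i, m[k−i]); the inner max lets the remainder stay uncut if that's better.
m[2] = 1*max(1,0) = 1*1 = 1
m[3] = 1*max(2,1) = 1*2 = 2
m[4] = 2*max(2,1) = 2*2 = 4
m[5] = 2*max(3,2) = 2*3 = 6
m[6] = 3*max(3,2) = 3*3 = 9
m[7] = 2*max(5,6) = 2*6 = 12
m[8] = 2*max(6,9) = 2*9 = 18
m[9] = 3*max(6,9) = 3*9 = 27
m[10] = 2*max(8,18) = 2*18 = 36
m[11] = 2*max(9,27) = 2*27 = 54
m[12] = 3*max(9,27) = 3*27 = 81
One optimal split: 3 + 3 + 3 + 3; product 3*3*3*3 = 81.

81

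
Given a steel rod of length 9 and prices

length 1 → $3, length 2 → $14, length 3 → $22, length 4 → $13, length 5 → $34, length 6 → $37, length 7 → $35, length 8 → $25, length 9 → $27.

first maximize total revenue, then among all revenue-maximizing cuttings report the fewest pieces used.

3

Consider every possible first cut. r[k] is the best of p[i]+r[k−i] over all sellable i≤k.
r[1] = 3
r[2] = max(3+3, 14+0) = 14
r[3] = max(3+14, 14+3, 22+0) = 22
r[4] = max(3+22, 14+14, 22+3, 13+0) = 28
r[5] = max(3+28, 14+22, 22+14, 13+3, 34+0) = 36
r[6] = max(3+36, 14+28, 22+22, 13+14, 34+3, 37+0) = 44
r[7] = max(3+44, 14+36, 22+28, …, 37+3, 35+0) = 50
r[8] = max(3+50, 14+44, 22+36, …, 35+3, 25+0) = 58
r[9] = max(3+58, 14+50, 22+44, …, 25+3, 27+0) = 66
Maximum revenue is $66.
Now minimize piece count subject to staying optimal: for each k, pieces[k] = 1 + min over i with p[i]+r[k−i]=r[k] of pieces[k−i].
pieces[6] = 2
pieces[7] = 3
pieces[8] = 3
pieces[9] = 3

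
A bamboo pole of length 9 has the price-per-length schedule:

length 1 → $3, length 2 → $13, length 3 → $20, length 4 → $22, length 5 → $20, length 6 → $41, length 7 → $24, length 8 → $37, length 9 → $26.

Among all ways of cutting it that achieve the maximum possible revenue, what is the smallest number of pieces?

Consider every possible first cut. r[k] is the best of p[i]+r[k−i] over all sellable i≤k.
r[1] = 3
r[2] = max(3+3, 13+0) = 13
r[3] = max(3+13, 13+3, 20+0) = 20
r[4] = max(3+20, 13+13, 20+3, 22+0) = 26
r[5] = max(3+26, 13+20, 20+13, 22+3, 20+0) = 33
r[6] = max(3+33, 13+26, 20+20, 22+13, 20+3, 41+0) = 41
r[7] = max(3+41, 13+33, 20+26, …, 41+3, 24+0) = 46
r[8] = max(3+46, 13+41, 20+33, …, 24+3, 37+0) = 54
r[9] = max(3+54, 13+46, 20+41, …, 37+3, 26+0) = 61
Maximum revenue is $61.
Now minimize piece count subject to staying optimal: for each k, pieces[k] = 1 + min over i with p[i]+r[k−i]=r[k] of pieces[k−i].
pieces[6] = 1
pieces[7] = 3
pieces[8] = 2
pieces[9] = 2

2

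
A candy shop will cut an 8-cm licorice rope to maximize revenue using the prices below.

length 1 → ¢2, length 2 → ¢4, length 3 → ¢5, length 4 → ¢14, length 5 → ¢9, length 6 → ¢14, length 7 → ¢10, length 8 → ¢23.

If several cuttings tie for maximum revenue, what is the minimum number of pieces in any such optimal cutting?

Consider every possible first cut. r[k] is the best of p[i]+r[k−i] over all sellable i≤k.
r[1] = 2
r[2] = max(2+2, 4+0) = 4
r[3] = max(2+4, 4+2, 5+0) = 6
r[4] = max(2+6, 4+4, 5+2, 14+0) = 14
r[5] = max(2+14, 4+6, 5+4, 14+2, 9+0) = 16
r[6] = max(2+16, 4+14, 5+6, 14+4, 9+2, 14+0) = 18
r[7] = max(2+18, 4+16, 5+14, …, 14+2, 10+0) = 20
r[8] = max(2+20, 4+18, 5+16, …, 10+2, 23+0) = 28
Maximum revenue is ¢28.
Now minimize piece count subject to staying optimal: for each k, pieces[k] = 1 + min over i with p[i]+r[k−i]=r[k] of pieces[k−i].
pieces[5] = 2
pieces[6] = 2
pieces[7] = 3
pieces[8] = 2

2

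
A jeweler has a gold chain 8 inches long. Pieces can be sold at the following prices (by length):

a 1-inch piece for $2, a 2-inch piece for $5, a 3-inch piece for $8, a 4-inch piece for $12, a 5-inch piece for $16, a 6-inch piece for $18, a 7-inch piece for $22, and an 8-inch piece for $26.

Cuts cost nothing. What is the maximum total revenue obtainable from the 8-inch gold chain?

26

Let best[k] be the best obtainable value from length k. For each k, try every first piece i and keep the best of price[i] + best[k−i].
best[1] = 2
best[2] = max(2+2, 5+0) = 5
best[3] = max(2+5, 5+2, 8+0) = 8
best[4] = max(2+8, 5+5, 8+2, 12+0) = 12
best[5] = max(2+12, 5+8, 8+5, 12+2, 16+0) = 16
best[6] = max(2+16, 5+12, 8+8, 12+5, 16+2, 18+0) = 18
best[7] = max(2+18, 5+16, 8+12, …, 18+2, 22+0) = 22
best[8] = max(2+22, 5+18, 8+16, …, 22+2, 26+0) = 26
Best is to sell the whole 8-inch piece uncut for $26.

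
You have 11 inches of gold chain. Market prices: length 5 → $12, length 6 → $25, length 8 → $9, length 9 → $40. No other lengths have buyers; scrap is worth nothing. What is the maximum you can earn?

Consider every possible first cut. r[k] is the best of p[i]+r[k−i] over all sellable i≤k.
r[1] = 0
r[2] = 0
r[3] = 0
r[4] = 0
r[5] = 12
r[6] = max(12+0, 25+0) = 25
r[7] = max(12+0, 25+0) = 25
r[8] = max(12+0, 25+0, 9+0) = 25
r[9] = max(12+0, 25+0, 9+0, 40+0) = 40
r[10] = max(12+12, 25+0, 9+0, 40+0) = 40
r[11] = max(12+25, 25+12, 9+0, 40+0) = 40
One optimal cutting: pieces 9 with 2 inches of scrap → $40.

40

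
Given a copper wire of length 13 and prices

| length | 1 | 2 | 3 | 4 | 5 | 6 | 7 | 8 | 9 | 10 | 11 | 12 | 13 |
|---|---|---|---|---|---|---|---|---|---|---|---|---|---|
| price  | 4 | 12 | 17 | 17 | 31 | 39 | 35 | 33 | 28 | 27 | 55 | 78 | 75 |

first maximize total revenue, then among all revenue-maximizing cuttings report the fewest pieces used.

Consider every possible first cut. r[k] is the best of p[i]+r[k−i] over all sellable i≤k.
r[1] = 4
r[2] = 12
r[3] = 17
r[4] = 24  (first piece 2, then r[2]=12)
r[5] = 31
r[6] = 39
r[7] = 43  (first piece 1, then r[6]=39)
r[8] = 51  (first piece 2, then r[6]=39)
r[9] = 56  (first piece 3, then r[6]=39)
r[10] = 63  (first piece 2, then r[8]=51)
r[11] = 70  (first piece 5, then r[6]=39)
r[12] = 78  (first piece 6, then r[6]=39)
r[13] = 82  (first piece 1, then r[12]=78)
Maximum revenue is €82.
Now minimize piece count subject to staying optimal: for each k, pieces[k] = 1 + min over i with p[i]+r[k−i]=r[k] of pieces[k−i].
pieces[10] = 3
pieces[11] = 2
pieces[12] = 1
pieces[13] = 2

2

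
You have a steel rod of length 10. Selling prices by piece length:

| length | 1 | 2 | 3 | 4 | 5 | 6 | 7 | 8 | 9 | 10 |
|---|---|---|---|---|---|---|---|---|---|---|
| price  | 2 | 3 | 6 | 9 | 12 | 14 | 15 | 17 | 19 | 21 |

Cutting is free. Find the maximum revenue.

Consider every possible first cut. best[k] is the best of p[i]+best[k−i] over all sellable i≤k.
best[1] = 2
best[2] = 4  (first piece 1, then best[1]=2)
best[3] = 6  (first piece 1, then best[2]=4)
best[4] = 9
best[5] = 12
best[6] = 14  (first piece 1, then best[5]=12)
best[7] = 16  (first piece 1, then best[6]=14)
best[8] = 18  (first piece 1, then best[7]=16)
best[9] = 21  (first piece 4, then best[5]=12)
best[10] = 24  (first piece 5, then best[5]=12)
One optimal cutting: 5 + 5 → $12 + $12 = $24.

24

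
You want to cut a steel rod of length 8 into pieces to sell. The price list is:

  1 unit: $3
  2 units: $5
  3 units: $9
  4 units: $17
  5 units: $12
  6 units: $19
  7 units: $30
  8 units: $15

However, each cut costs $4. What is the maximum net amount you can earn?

Build net[k] bottom-up: net[k] = max over allowed piece i of (p[i] + net[k−i]) − 4 per cut.
net[1] = 3
net[2] = max(3+3-4, 5+0) = 5
net[3] = max(3+5-4, 5+3-4, 9+0) = 9
net[4] = max(3+9-4, 5+5-4, 9+3-4, 17+0) = 17
net[5] = max(3+17-4, 5+9-4, 9+5-4, 17+3-4, 12+0) = 16
net[6] = max(3+16-4, 5+17-4, 9+9-4, 17+5-4, 12+3-4, 19+0) = 19
net[7] = max(3+19-4, 5+16-4, 9+17-4, …, 19+3-4, 30+0) = 30
net[8] = max(3+30-4, 5+19-4, 9+16-4, …, 30+3-4, 15+0) = 30
One optimal plan: pieces 4 + 4 (1 cut) → $34 − $4 = $30.

30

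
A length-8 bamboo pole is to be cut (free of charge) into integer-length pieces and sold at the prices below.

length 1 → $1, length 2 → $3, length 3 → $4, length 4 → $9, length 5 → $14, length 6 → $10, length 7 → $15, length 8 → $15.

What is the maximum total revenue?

Let best[k] be the best obtainable value from length k. For each k, try every first piece i and keep the best of price[i] + best[k−i].
best[1] = 1
best[2] = 3
best[3] = 4  (first piece 1, then best[2]=3)
best[4] = 9
best[5] = 14
best[6] = 15  (first piece 1, then best[5]=14)
best[7] = 17  (first piece 2, then best[5]=14)
best[8] = 18  (first piece 1, then best[7]=17)
One optimal cutting: 5 + 2 + 1 → $14 + $3 + $1 = $18.

18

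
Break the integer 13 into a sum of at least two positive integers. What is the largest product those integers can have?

Fill m[k] for k=2..13: at each k try every first piece i and multiply by the better of (k−i) uncut or m[k−i].
m[2] = 1*max(1,0) = 1*1 = 1
m[3] = 1*max(2,1) = 1*2 = 2
m[4] = 2*max(2,1) = 2*2 = 4
m[5] = 2*max(3,2) = 2*3 = 6
m[6] = 3*max(3,2) = 3*3 = 9
m[7] = 2*max(5,6) = 2*6 = 12
m[8] = 2*max(6,9) = 2*9 = 18
m[9] = 3*max(6,9) = 3*9 = 27
m[10] = 2*max(8,18) = 2*18 = 36
m[11] = 2*max(9,27) = 2*27 = 54
m[12] = 3*max(9,27) = 3*27 = 81
m[13] = 2*max(11,54) = 2*54 = 108
One optimal split: 3 + 3 + 3 + 2 + 2; product 3*3*3*2*2 = 108.

108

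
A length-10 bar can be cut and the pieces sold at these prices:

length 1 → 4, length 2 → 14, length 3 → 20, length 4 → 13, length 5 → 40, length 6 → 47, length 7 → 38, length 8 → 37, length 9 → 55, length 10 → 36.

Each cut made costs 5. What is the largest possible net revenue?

Let v[k] be the best obtainable value from length k. For each k, try every first piece i and keep the best of price[i] + v[k−i] minus the 5 cut fee when i<k.
v[1] = 4
v[2] = max(4+4-5, 14+0) = 14
v[3] = max(4+14-5, 14+4-5, 20+0) = 20
v[4] = max(4+20-5, 14+14-5, 20+4-5, 13+0) = 23
v[5] = max(4+23-5, 14+20-5, 20+14-5, 13+4-5, 40+0) = 40
v[6] = max(4+40-5, 14+23-5, 20+20-5, 13+14-5, 40+4-5, 47+0) = 47
v[7] = max(4+47-5, 14+40-5, 20+23-5, …, 47+4-5, 38+0) = 49
v[8] = max(4+49-5, 14+47-5, 20+40-5, …, 38+4-5, 37+0) = 56
v[9] = max(4+56-5, 14+49-5, 20+47-5, …, 37+4-5, 55+0) = 62
v[10] = max(4+62-5, 14+56-5, 20+49-5, …, 55+4-5, 36+0) = 75
One optimal plan: pieces 5 + 5 (1 cut) → 80 − 5 = 75.

75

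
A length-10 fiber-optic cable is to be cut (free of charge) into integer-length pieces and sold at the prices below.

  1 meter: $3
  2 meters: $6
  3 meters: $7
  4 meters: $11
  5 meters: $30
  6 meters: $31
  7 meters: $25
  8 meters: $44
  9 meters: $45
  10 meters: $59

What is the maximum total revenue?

60

Build v[k] bottom-up: v[k] = max over allowed piece i of (p[i] + v[k−i]).
v[1] = 3
v[2] = 6  (first piece 1, then v[1]=3)
v[3] = 9  (first piece 1, then v[2]=6)
v[4] = 12  (first piece 1, then v[3]=9)
v[5] = 30
v[6] = 33  (first piece 1, then v[5]=30)
v[7] = 36  (first piece 1, then v[6]=33)
v[8] = 44
v[9] = 47  (first piece 1, then v[8]=44)
v[10] = 60  (first piece 5, then v[5]=30)
One optimal cutting: 5 + 5 → $30 + $30 = $60.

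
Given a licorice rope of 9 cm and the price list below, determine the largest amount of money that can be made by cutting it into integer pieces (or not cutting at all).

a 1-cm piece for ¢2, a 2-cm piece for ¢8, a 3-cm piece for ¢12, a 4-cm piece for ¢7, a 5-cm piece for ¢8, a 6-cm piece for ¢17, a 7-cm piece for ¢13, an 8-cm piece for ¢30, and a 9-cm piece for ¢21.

36

Build best[k] bottom-up: best[k] = max over allowed piece i of (p[i] + best[k−i]).
best[1] = 2
best[2] = 8
best[3] = 12
best[4] = 16  (first piece 2, then best[2]=8)
best[5] = 20  (first piece 2, then best[3]=12)
best[6] = 24  (first piece 2, then best[4]=16)
best[7] = 28  (first piece 2, then best[5]=20)
best[8] = 32  (first piece 2, then best[6]=24)
best[9] = 36  (first piece 2, then best[7]=28)
One optimal cutting: 3 + 2 + 2 + 2 → ¢12 + ¢8 + ¢8 + ¢8 = ¢36.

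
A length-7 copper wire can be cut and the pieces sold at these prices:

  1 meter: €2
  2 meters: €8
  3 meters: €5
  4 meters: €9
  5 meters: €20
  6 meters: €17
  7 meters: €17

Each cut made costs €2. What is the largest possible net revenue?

26

Consider every possible first cut. r[k] is the best of p[i]+r[k−i] over all sellable i≤k, charging 2 whenever i<k.
r[1] = 2
r[2] = max(2+2-2, 8+0) = 8
r[3] = max(2+8-2, 8+2-2, 5+0) = 8
r[4] = max(2+8-2, 8+8-2, 5+2-2, 9+0) = 14
r[5] = max(2+14-2, 8+8-2, 5+8-2, 9+2-2, 20+0) = 20
r[6] = max(2+20-2, 8+14-2, 5+8-2, 9+8-2, 20+2-2, 17+0) = 20
r[7] = max(2+20-2, 8+20-2, 5+14-2, …, 17+2-2, 17+0) = 26
One optimal plan: pieces 5 + 2 (1 cut) → €28 − €2 = €26.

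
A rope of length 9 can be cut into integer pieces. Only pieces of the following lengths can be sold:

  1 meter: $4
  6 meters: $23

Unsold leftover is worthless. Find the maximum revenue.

Build r[k] bottom-up: r[k] = max over allowed piece i of (p[i] + r[k−i]).
r[1] = 4
r[2] = 8  (first piece 1, then r[1]=4)
r[3] = 12  (first piece 1, then r[2]=8)
r[4] = 16  (first piece 1, then r[3]=12)
r[5] = 20  (first piece 1, then r[4]=16)
r[6] = 24  (first piece 1, then r[5]=20)
r[7] = 28  (first piece 1, then r[6]=24)
r[8] = 32  (first piece 1, then r[7]=28)
r[9] = 36  (first piece 1, then r[8]=32)
One optimal cutting: 1 + 1 + 1 + 1 + 1 + 1 + 1 + 1 + 1 → $36.

36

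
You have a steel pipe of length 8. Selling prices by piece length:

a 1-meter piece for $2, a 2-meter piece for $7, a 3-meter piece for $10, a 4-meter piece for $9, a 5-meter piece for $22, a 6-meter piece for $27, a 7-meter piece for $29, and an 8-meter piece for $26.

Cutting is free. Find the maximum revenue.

34

Build best[k] bottom-up: best[k] = max over allowed piece i of (p[i] + best[k−i]).
best[1] = 2
best[2] = max(2+2, 7+0) = 7
best[3] = max(2+7, 7+2, 10+0) = 10
best[4] = max(2+10, 7+7, 10+2, 9+0) = 14
best[5] = max(2+14, 7+10, 10+7, 9+2, 22+0) = 22
best[6] = max(2+22, 7+14, 10+10, 9+7, 22+2, 27+0) = 27
best[7] = max(2+27, 7+22, 10+14, …, 27+2, 29+0) = 29
best[8] = max(2+29, 7+27, 10+22, …, 29+2, 26+0) = 34
One optimal cutting: 6 + 2 → $27 + $7 = $34.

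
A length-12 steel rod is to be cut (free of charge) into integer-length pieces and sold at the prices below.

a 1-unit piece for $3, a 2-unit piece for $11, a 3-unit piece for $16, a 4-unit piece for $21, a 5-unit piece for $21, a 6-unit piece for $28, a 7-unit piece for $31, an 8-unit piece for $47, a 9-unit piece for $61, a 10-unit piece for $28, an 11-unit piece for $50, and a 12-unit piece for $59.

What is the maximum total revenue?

77

Consider every possible first cut. best[k] is the best of p[i]+best[k−i] over all sellable i≤k.
best[1] = 3
best[2] = 11
best[3] = 16
best[4] = 22  (first piece 2, then best[2]=11)
best[5] = 27  (first piece 2, then best[3]=16)
best[6] = 33  (first piece 2, then best[4]=22)
best[7] = 38  (first piece 2, then best[5]=27)
best[8] = 47
best[9] = 61
best[10] = 64  (first piece 1, then best[9]=61)
best[11] = 72  (first piece 2, then best[9]=61)
best[12] = 77  (first piece 3, then best[9]=61)
One optimal cutting: 9 + 3 → $61 + $16 = $77.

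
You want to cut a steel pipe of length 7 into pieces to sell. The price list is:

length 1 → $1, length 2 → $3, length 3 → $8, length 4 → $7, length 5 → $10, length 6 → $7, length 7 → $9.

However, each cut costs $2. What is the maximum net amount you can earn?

13

Let net[k] be the best obtainable value from length k. For each k, try every first piece i and keep the best of price[i] + net[k−i] minus the 2 cut fee when i<k.
net[1] = 1
net[2] = 3
net[3] = 8
net[4] = 7  (first piece 1, then net[3]=8)
net[5] = 10
net[6] = 14  (first piece 3, then net[3]=8)
net[7] = 13  (first piece 1, then net[6]=14)
One optimal plan: pieces 3 + 3 + 1 (2 cuts) → $17 − $4 = $13.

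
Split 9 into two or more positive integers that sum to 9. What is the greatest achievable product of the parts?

27

Define P[k] = max over 1≤i<k of i · max(k−i, P[k−i]); the inner max lets the remainder stay uncut if that's better.
P[2] = 1·max(1,0) = 1·1 = 1
P[3] = 1·max(2,1) = 1·2 = 2
P[4] = 2·max(2,1) = 2·2 = 4
P[5] = 2·max(3,2) = 2·3 = 6
P[6] = 3·max(3,2) = 3·3 = 9
P[7] = 2·max(5,6) = 2·6 = 12
P[8] = 2·max(6,9) = 2·9 = 18
P[9] = 3·max(6,9) = 3·9 = 27
One optimal split: 3 + 3 + 3; product 3·3·3 = 27.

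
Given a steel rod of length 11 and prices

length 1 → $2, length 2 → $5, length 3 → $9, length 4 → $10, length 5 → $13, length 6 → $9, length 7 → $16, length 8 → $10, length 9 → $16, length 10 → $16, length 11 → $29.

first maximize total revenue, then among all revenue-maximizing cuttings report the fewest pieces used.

Build r[k] bottom-up: r[k] = max over allowed piece i of (p[i] + r[k−i]).
r[1] = 2
r[2] = 5
r[3] = 9
r[4] = 11  (first piece 1, then r[3]=9)
r[5] = 14  (first piece 2, then r[3]=9)
r[6] = 18  (first piece 3, then r[3]=9)
r[7] = 20  (first piece 1, then r[6]=18)
r[8] = 23  (first piece 2, then r[6]=18)
r[9] = 27  (first piece 3, then r[6]=18)
r[10] = 29  (first piece 1, then r[9]=27)
r[11] = 32  (first piece 2, then r[9]=27)
Maximum revenue is $32.
Now minimize piece count subject to staying optimal: for each k, pieces[k] = 1 + min over i with p[i]+r[k−i]=r[k] of pieces[k−i].
pieces[8] = 3
pieces[9] = 3
pieces[10] = 4
pieces[11] = 4

4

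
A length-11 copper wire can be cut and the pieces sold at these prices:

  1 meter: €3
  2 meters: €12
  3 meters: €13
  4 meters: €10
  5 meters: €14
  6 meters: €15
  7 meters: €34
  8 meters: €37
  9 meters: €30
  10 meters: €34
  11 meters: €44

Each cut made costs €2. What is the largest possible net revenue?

Build v[k] bottom-up: v[k] = max over allowed piece i of (p[i] + v[k−i]) − 2 per cut.
v[1] = 3
v[2] = 12
v[3] = 13  (first piece 1, then v[2]=12)
v[4] = 22  (first piece 2, then v[2]=12)
v[5] = 23  (first piece 1, then v[4]=22)
v[6] = 32  (first piece 2, then v[4]=22)
v[7] = 34
v[8] = 42  (first piece 2, then v[6]=32)
v[9] = 44  (first piece 2, then v[7]=34)
v[10] = 52  (first piece 2, then v[8]=42)
v[11] = 54  (first piece 2, then v[9]=44)
One optimal plan: pieces 7 + 2 + 2 (2 cuts) → €58 − €4 = €54.

54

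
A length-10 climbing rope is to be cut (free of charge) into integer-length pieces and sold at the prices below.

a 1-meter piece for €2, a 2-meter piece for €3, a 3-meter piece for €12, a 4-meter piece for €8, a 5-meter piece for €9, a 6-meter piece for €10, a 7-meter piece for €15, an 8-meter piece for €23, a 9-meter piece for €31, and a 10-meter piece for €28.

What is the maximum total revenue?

Consider every possible first cut. best[k] is the best of p[i]+best[k−i] over all sellable i≤k.
best[1] = 2
best[2] = max(2+2, 3+0) = 4
best[3] = max(2+4, 3+2, 12+0) = 12
best[4] = max(2+12, 3+4, 12+2, 8+0) = 14
best[5] = max(2+14, 3+12, 12+4, 8+2, 9+0) = 16
best[6] = max(2+16, 3+14, 12+12, 8+4, 9+2, 10+0) = 24
best[7] = max(2+24, 3+16, 12+14, …, 10+2, 15+0) = 26
best[8] = max(2+26, 3+24, 12+16, …, 15+2, 23+0) = 28
best[9] = max(2+28, 3+26, 12+24, …, 23+2, 31+0) = 36
best[10] = max(2+36, 3+28, 12+26, …, 31+2, 28+0) = 38
One optimal cutting: 3 + 3 + 3 + 1 → €12 + €12 + €12 + €2 = €38.

38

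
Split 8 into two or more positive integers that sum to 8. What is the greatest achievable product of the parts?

18

Define f[k] = max over 1≤i<k of i · max(k−i, f[k−i]); the inner max lets the remainder stay uncut if that's better.
f[2] = 1×max(1,0) = 1×1 = 1
f[3] = max(1×2, 2×1) = 2
f[4] = max(1×3, 2×2, 3×1) = 4
f[5] = max(1×4, 2×3, 3×2, 4×1) = 6
f[6] = max(1×6, 2×4, 3×3, 4×2, 5×1) = 9
f[7] = max(1×9, 2×6, 3×4, 4×3, 5×2, 6×1) = 12
f[8] = max(1×12, 2×9, 3×6, …, 6×2, 7×1) = 18
One optimal split: 3 + 3 + 2; product 3×3×2 = 18.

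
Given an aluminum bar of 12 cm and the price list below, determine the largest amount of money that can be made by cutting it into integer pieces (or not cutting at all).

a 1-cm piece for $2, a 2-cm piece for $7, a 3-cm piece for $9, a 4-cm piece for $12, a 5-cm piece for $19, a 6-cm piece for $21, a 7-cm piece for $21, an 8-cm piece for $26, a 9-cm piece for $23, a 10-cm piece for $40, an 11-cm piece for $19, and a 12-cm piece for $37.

47

Let R[k] be the best obtainable value from length k. For each k, try every first piece i and keep the best of price[i] + R[k−i].
R[1] = 2
R[2] = 7
R[3] = 9  (first piece 1, then R[2]=7)
R[4] = 14  (first piece 2, then R[2]=7)
R[5] = 19
R[6] = 21  (first piece 1, then R[5]=19)
R[7] = 26  (first piece 2, then R[5]=19)
R[8] = 28  (first piece 1, then R[7]=26)
R[9] = 33  (first piece 2, then R[7]=26)
R[10] = 40
R[11] = 42  (first piece 1, then R[10]=40)
R[12] = 47  (first piece 2, then R[10]=40)
One optimal cutting: 10 + 2 → $40 + $7 = $47.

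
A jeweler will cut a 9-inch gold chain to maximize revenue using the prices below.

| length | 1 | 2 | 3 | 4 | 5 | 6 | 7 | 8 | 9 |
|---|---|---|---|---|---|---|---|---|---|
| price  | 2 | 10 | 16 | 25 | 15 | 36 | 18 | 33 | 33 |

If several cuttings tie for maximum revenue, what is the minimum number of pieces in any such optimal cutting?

Let r[k] be the best obtainable value from length k. For each k, try every first piece i and keep the best of price[i] + r[k−i].
r[1] = 2
r[2] = 10
r[3] = 16
r[4] = 25
r[5] = 27  (first piece 1, then r[4]=25)
r[6] = 36
r[7] = 41  (first piece 3, then r[4]=25)
r[8] = 50  (first piece 4, then r[4]=25)
r[9] = 52  (first piece 1, then r[8]=50)
Maximum revenue is $52.
Now minimize piece count subject to staying optimal: for each k, pieces[k] = 1 + min over i with p[i]+r[k−i]=r[k] of pieces[k−i].
pieces[6] = 1
pieces[7] = 2
pieces[8] = 2
pieces[9] = 2

2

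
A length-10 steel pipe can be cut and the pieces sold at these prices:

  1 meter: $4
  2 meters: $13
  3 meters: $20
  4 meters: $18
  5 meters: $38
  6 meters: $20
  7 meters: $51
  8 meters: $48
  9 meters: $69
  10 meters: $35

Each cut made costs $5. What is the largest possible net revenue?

Let v[k] be the best obtainable value from length k. For each k, try every first piece i and keep the best of price[i] + v[k−i] minus the 5 cut fee when i<k.
v[1] = 4
v[2] = 13
v[3] = 20
v[4] = 21  (first piece 2, then v[2]=13)
v[5] = 38
v[6] = 37  (first piece 1, then v[5]=38)
v[7] = 51
v[8] = 53  (first piece 3, then v[5]=38)
v[9] = 69
v[10] = 71  (first piece 5, then v[5]=38)
One optimal plan: pieces 5 + 5 (1 cut) → $76 − $5 = $71.

71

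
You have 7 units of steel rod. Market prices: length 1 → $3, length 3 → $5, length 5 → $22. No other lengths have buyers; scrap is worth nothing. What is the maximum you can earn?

28

Build best[k] bottom-up: best[k] = max over allowed piece i of (p[i] + best[k−i]).
best[1] = 3
best[2] = 6  (first piece 1, then best[1]=3)
best[3] = max(3+6, 5+0) = 9
best[4] = max(3+9, 5+3) = 12
best[5] = max(3+12, 5+6, 22+0) = 22
best[6] = max(3+22, 5+9, 22+3) = 25
best[7] = max(3+25, 5+12, 22+6) = 28
One optimal cutting: 5 + 1 + 1 → $28.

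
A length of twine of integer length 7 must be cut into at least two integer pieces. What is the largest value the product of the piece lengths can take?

Fill g[k] for k=2..7: at each k try every first piece i and multiply by the better of (k−i) uncut or g[k−i].
g[2] = 1*max(1,0) = 1*1 = 1
g[3] = max(1*2, 2*1) = 2
g[4] = max(1*3, 2*2, 3*1) = 4
g[5] = max(1*4, 2*3, 3*2, 4*1) = 6
g[6] = max(1*6, 2*4, 3*3, 4*2, 5*1) = 9
g[7] = max(1*9, 2*6, 3*4, 4*3, 5*2, 6*1) = 12
One optimal split: 3 + 2 + 2; product 3*2*2 = 12.

12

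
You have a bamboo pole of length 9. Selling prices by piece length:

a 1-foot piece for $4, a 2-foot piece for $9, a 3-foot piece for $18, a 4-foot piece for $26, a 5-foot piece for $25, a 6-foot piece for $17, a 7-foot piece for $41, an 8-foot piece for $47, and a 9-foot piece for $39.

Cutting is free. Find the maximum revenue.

Let best[k] be the best obtainable value from length k. For each k, try every first piece i and keep the best of price[i] + best[k−i].
best[1] = 4
best[2] = max(4+4, 9+0) = 9
best[3] = max(4+9, 9+4, 18+0) = 18
best[4] = max(4+18, 9+9, 18+4, 26+0) = 26
best[5] = max(4+26, 9+18, 18+9, 26+4, 25+0) = 30
best[6] = max(4+30, 9+26, 18+18, 26+9, 25+4, 17+0) = 36
best[7] = max(4+36, 9+30, 18+26, …, 17+4, 41+0) = 44
best[8] = max(4+44, 9+36, 18+30, …, 41+4, 47+0) = 52
best[9] = max(4+52, 9+44, 18+36, …, 47+4, 39+0) = 56
One optimal cutting: 4 + 4 + 1 → $26 + $26 + $4 = $56.

56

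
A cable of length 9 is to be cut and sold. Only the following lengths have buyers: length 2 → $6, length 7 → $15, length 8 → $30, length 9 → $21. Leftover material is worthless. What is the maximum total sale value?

Build r[k] bottom-up: r[k] = max over allowed piece i of (p[i] + r[k−i]).
r[1] = 0
r[2] = 6
r[3] = 6
r[4] = 12  (first piece 2, then r[2]=6)
r[5] = 12
r[6] = 18  (first piece 2, then r[4]=12)
r[7] = max(6+12, 15+0) = 18
r[8] = max(6+18, 15+0, 30+0) = 30
r[9] = max(6+18, 15+6, 30+0, 21+0) = 30
One optimal cutting: pieces 8 with 1 unit of scrap → $30.

30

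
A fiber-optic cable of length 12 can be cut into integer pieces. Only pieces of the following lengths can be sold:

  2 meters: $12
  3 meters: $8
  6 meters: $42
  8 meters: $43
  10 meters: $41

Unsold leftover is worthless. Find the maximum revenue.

84

Build f[k] bottom-up: f[k] = max over allowed piece i of (p[i] + f[k−i]).
f[1] = 0
f[2] = 12
f[3] = 12
f[4] = 24  (first piece 2, then f[2]=12)
f[5] = 24
f[6] = 42
f[7] = 42
f[8] = 54  (first piece 2, then f[6]=42)
f[9] = 54
f[10] = 66  (first piece 2, then f[8]=54)
f[11] = 66
f[12] = 84  (first piece 6, then f[6]=42)
One optimal cutting: 6 + 6 → $84.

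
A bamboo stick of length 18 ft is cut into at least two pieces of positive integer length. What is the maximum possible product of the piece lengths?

Let f[k] be the best product for length k (with at least one cut). For each first piece i, the rest contributes max(k−i, f[k−i]).
f[2] = 1×max(1,0) = 1×1 = 1
f[3] = 1×max(2,1) = 1×2 = 2
f[4] = 2×max(2,1) = 2×2 = 4
f[5] = 2×max(3,2) = 2×3 = 6
f[6] = 3×max(3,2) = 3×3 = 9
f[7] = 2×max(5,6) = 2×6 = 12
f[8] = 2×max(6,9) = 2×9 = 18
f[9] = 3×max(6,9) = 3×9 = 27
f[10] = 2×max(8,18) = 2×18 = 36
f[11] = 2×max(9,27) = 2×27 = 54
f[12] = 3×max(9,27) = 3×27 = 81
f[13] = 2×max(11,54) = 2×54 = 108
f[14] = 2×max(12,81) = 2×81 = 162
f[15] = 3×max(12,81) = 3×81 = 243
f[16] = 2×max(14,162) = 2×162 = 324
f[17] = 2×max(15,243) = 2×243 = 486
f[18] = 3×max(15,243) = 3×243 = 729
One optimal split: 3 + 3 + 3 + 3 + 3 + 3; product 3×3×3×3×3×3 = 729.

729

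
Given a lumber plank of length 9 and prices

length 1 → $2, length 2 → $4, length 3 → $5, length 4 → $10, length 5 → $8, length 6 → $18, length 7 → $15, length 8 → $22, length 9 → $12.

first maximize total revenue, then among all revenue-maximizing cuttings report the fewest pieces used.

2

Build r[k] bottom-up: r[k] = max over allowed piece i of (p[i] + r[k−i]).
r[1] = 2
r[2] = max(2+2, 4+0) = 4
r[3] = max(2+4, 4+2, 5+0) = 6
r[4] = max(2+6, 4+4, 5+2, 10+0) = 10
r[5] = max(2+10, 4+6, 5+4, 10+2, 8+0) = 12
r[6] = max(2+12, 4+10, 5+6, 10+4, 8+2, 18+0) = 18
r[7] = max(2+18, 4+12, 5+10, …, 18+2, 15+0) = 20
r[8] = max(2+20, 4+18, 5+12, …, 15+2, 22+0) = 22
r[9] = max(2+22, 4+20, 5+18, …, 22+2, 12+0) = 24
Maximum revenue is $24.
Now minimize piece count subject to staying optimal: for each k, pieces[k] = 1 + min over i with p[i]+r[k−i]=r[k] of pieces[k−i].
pieces[6] = 1
pieces[7] = 2
pieces[8] = 1
pieces[9] = 2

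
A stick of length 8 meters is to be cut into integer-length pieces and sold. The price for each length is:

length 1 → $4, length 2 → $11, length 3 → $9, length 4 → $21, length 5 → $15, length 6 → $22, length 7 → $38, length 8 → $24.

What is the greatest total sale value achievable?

Build v[k] bottom-up: v[k] = max over allowed piece i of (p[i] + v[k−i]).
v[1] = 4
v[2] = max(4+4, 11+0) = 11
v[3] = max(4+11, 11+4, 9+0) = 15
v[4] = max(4+15, 11+11, 9+4, 21+0) = 22
v[5] = max(4+22, 11+15, 9+11, 21+4, 15+0) = 26
v[6] = max(4+26, 11+22, 9+15, 21+11, 15+4, 22+0) = 33
v[7] = max(4+33, 11+26, 9+22, …, 22+4, 38+0) = 38
v[8] = max(4+38, 11+33, 9+26, …, 38+4, 24+0) = 44
One optimal cutting: 2 + 2 + 2 + 2 → $11 + $11 + $11 + $11 = $44.

44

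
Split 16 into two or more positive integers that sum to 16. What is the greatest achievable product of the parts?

324

Let m[k] be the best product for length k (with at least one cut). For each first piece i, the rest contributes max(k−i, m[k−i]).
m[2] = 1×max(1,0) = 1×1 = 1
m[3] = 1×max(2,1) = 1×2 = 2
m[4] = 2×max(2,1) = 2×2 = 4
m[5] = 2×max(3,2) = 2×3 = 6
m[6] = 3×max(3,2) = 3×3 = 9
m[7] = 2×max(5,6) = 2×6 = 12
m[8] = 2×max(6,9) = 2×9 = 18
m[9] = 3×max(6,9) = 3×9 = 27
m[10] = 2×max(8,18) = 2×18 = 36
m[11] = 2×max(9,27) = 2×27 = 54
m[12] = 3×max(9,27) = 3×27 = 81
m[13] = 2×max(11,54) = 2×54 = 108
m[14] = 2×max(12,81) = 2×81 = 162
m[15] = 3×max(12,81) = 3×81 = 243
m[16] = 2×max(14,162) = 2×162 = 324
One optimal split: 3 + 3 + 3 + 3 + 2 + 2; product 3×3×3×3×2×2 = 324.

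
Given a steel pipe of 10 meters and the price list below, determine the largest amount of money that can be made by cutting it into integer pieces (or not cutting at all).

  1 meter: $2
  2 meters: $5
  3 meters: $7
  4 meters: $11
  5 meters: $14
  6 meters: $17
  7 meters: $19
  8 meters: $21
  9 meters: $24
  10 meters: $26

Build r[k] bottom-up: r[k] = max over allowed piece i of (p[i] + r[k−i]).
r[1] = 2
r[2] = max(2+2, 5+0) = 5
r[3] = max(2+5, 5+2, 7+0) = 7
r[4] = max(2+7, 5+5, 7+2, 11+0) = 11
r[5] = max(2+11, 5+7, 7+5, 11+2, 14+0) = 14
r[6] = max(2+14, 5+11, 7+7, 11+5, 14+2, 17+0) = 17
r[7] = max(2+17, 5+14, 7+11, …, 17+2, 19+0) = 19
r[8] = max(2+19, 5+17, 7+14, …, 19+2, 21+0) = 22
r[9] = max(2+22, 5+19, 7+17, …, 21+2, 24+0) = 25
r[10] = max(2+25, 5+22, 7+19, …, 24+2, 26+0) = 28
One optimal cutting: 6 + 4 → $17 + $11 = $28.

28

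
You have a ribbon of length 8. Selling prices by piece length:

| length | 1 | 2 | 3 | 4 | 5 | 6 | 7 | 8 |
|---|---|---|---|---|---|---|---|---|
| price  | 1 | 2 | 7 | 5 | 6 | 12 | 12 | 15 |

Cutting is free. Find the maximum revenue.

Build v[k] bottom-up: v[k] = max over allowed piece i of (p[i] + v[k−i]).
v[1] = 1
v[2] = max(1+1, 2+0) = 2
v[3] = max(1+2, 2+1, 7+0) = 7
v[4] = max(1+7, 2+2, 7+1, 5+0) = 8
v[5] = max(1+8, 2+7, 7+2, 5+1, 6+0) = 9
v[6] = max(1+9, 2+8, 7+7, 5+2, 6+1, 12+0) = 14
v[7] = max(1+14, 2+9, 7+8, …, 12+1, 12+0) = 15
v[8] = max(1+15, 2+14, 7+9, …, 12+1, 15+0) = 16
One optimal cutting: 3 + 3 + 1 + 1 → ¢7 + ¢7 + ¢1 + ¢1 = ¢16.

16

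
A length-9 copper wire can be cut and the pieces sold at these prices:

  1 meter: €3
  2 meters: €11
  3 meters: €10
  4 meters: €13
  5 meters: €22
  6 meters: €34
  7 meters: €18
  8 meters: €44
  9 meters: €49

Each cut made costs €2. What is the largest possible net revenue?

Consider every possible first cut. r[k] is the best of p[i]+r[k−i] over all sellable i≤k, charging 2 whenever i<k.
r[1] = 3
r[2] = 11
r[3] = 12  (first piece 1, then r[2]=11)
r[4] = 20  (first piece 2, then r[2]=11)
r[5] = 22
r[6] = 34
r[7] = 35  (first piece 1, then r[6]=34)
r[8] = 44
r[9] = 49
Best is to make no cuts and sell whole for €49.

49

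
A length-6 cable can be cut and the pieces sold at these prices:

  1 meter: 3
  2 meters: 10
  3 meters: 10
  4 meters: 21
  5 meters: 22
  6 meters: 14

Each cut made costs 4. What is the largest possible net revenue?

Let r[k] be the best obtainable value from length k. For each k, try every first piece i and keep the best of price[i] + r[k−i] minus the 4 cut fee when i<k.
r[1] = 3
r[2] = max(3+3-4, 10+0) = 10
r[3] = max(3+10-4, 10+3-4, 10+0) = 10
r[4] = max(3+10-4, 10+10-4, 10+3-4, 21+0) = 21
r[5] = max(3+21-4, 10+10-4, 10+10-4, 21+3-4, 22+0) = 22
r[6] = max(3+22-4, 10+21-4, 10+10-4, 21+10-4, 22+3-4, 14+0) = 27
One optimal plan: pieces 4 + 2 (1 cut) → 31 − 4 = 27.

27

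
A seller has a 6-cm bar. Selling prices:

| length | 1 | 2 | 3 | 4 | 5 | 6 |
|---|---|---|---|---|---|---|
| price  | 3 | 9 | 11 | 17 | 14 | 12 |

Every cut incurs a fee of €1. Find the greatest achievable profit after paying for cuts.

25

Consider every possible first cut. net[k] is the best of p[i]+net[k−i] over all sellable i≤k, charging 1 whenever i<k.
net[1] = 3
net[2] = max(3+3-1, 9+0) = 9
net[3] = max(3+9-1, 9+3-1, 11+0) = 11
net[4] = max(3+11-1, 9+9-1, 11+3-1, 17+0) = 17
net[5] = max(3+17-1, 9+11-1, 11+9-1, 17+3-1, 14+0) = 19
net[6] = max(3+19-1, 9+17-1, 11+11-1, 17+9-1, 14+3-1, 12+0) = 25
One optimal plan: pieces 2 + 2 + 2 (2 cuts) → €27 − €2 = €25.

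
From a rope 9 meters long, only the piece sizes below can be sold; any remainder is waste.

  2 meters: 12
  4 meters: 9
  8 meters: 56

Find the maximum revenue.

56

Build f[k] bottom-up: f[k] = max over allowed piece i of (p[i] + f[k−i]).
f[1] = 0
f[2] = 12
f[3] = 12
f[4] = max(12+12, 9+0) = 24
f[5] = max(12+12, 9+0) = 24
f[6] = max(12+24, 9+12) = 36
f[7] = max(12+24, 9+12) = 36
f[8] = max(12+36, 9+24, 56+0) = 56
f[9] = max(12+36, 9+24, 56+0) = 56
One optimal cutting: pieces 8 with 1 meter of scrap → 56.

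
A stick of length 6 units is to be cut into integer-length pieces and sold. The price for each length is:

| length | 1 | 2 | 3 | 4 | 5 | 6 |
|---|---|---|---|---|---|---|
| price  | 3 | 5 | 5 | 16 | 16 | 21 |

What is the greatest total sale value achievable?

Consider every possible first cut. v[k] is the best of p[i]+v[k−i] over all sellable i≤k.
v[1] = 3
v[2] = 6  (first piece 1, then v[1]=3)
v[3] = 9  (first piece 1, then v[2]=6)
v[4] = 16
v[5] = 19  (first piece 1, then v[4]=16)
v[6] = 22  (first piece 1, then v[5]=19)
One optimal cutting: 4 + 1 + 1 → 16 + 3 + 3 = 22.

22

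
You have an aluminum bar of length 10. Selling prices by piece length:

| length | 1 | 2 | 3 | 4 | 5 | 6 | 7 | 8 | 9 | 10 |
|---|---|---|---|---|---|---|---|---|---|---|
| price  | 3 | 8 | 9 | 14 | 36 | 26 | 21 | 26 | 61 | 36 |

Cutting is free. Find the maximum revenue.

Consider every possible first cut. best[k] is the best of p[i]+best[k−i] over all sellable i≤k.
best[1] = 3
best[2] = max(3+3, 8+0) = 8
best[3] = max(3+8, 8+3, 9+0) = 11
best[4] = max(3+11, 8+8, 9+3, 14+0) = 16
best[5] = max(3+16, 8+11, 9+8, 14+3, 36+0) = 36
best[6] = max(3+36, 8+16, 9+11, 14+8, 36+3, 26+0) = 39
best[7] = max(3+39, 8+36, 9+16, …, 26+3, 21+0) = 44
best[8] = max(3+44, 8+39, 9+36, …, 21+3, 26+0) = 47
best[9] = max(3+47, 8+44, 9+39, …, 26+3, 61+0) = 61
best[10] = max(3+61, 8+47, 9+44, …, 61+3, 36+0) = 72
One optimal cutting: 5 + 5 → $36 + $36 = $72.

72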